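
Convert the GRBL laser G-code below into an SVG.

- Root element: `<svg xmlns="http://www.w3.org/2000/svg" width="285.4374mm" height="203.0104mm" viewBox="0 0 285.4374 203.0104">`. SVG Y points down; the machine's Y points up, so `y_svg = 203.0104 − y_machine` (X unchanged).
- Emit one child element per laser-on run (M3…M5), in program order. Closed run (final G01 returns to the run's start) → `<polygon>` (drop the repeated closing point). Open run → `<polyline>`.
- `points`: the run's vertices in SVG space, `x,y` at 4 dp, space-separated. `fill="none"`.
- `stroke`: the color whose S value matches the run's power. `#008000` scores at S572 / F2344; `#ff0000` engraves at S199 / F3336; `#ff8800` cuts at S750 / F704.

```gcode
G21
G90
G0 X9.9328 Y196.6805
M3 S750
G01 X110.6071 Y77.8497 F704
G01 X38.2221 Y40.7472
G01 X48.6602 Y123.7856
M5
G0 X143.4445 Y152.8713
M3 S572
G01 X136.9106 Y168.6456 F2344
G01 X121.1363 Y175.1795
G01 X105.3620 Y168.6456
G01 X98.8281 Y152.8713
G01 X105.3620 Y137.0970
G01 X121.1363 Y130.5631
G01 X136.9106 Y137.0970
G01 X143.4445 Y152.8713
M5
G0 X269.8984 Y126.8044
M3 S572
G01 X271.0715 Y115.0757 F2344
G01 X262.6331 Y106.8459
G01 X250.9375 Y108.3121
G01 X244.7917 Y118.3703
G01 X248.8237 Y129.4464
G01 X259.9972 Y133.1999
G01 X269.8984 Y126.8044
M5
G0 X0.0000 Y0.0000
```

<svg xmlns="http://www.w3.org/2000/svg" width="285.4374mm" height="203.0104mm" viewBox="0 0 285.4374 203.0104">
  <polyline points="9.9328,6.3299 110.6071,125.1607 38.2221,162.2632 48.6602,79.2248" fill="none" stroke="#ff8800"/>
  <polygon points="143.4445,50.1391 136.9106,34.3648 121.1363,27.8309 105.3620,34.3648 98.8281,50.1391 105.3620,65.9134 121.1363,72.4473 136.9106,65.9134" fill="none" stroke="#008000"/>
  <polygon points="269.8984,76.2060 271.0715,87.9347 262.6331,96.1645 250.9375,94.6983 244.7917,84.6401 248.8237,73.5640 259.9972,69.8105" fill="none" stroke="#008000"/>
</svg>

Machine Y-up, SVG Y-down with viewBox height 203.0104, so y_svg = 203.0104 − y_machine; X carries over.

Run 1: S750 ⇒ cut layer `#ff8800`. The run is open, so emit a `<polyline>` with points (Y-flipped): 9.9328,6.3299 110.6071,125.1607 38.2221,162.2632 48.6602,79.2248.

Run 2: S572 ⇒ score layer `#008000`. The run returns to its start, so emit a `<polygon>` with points (Y-flipped): 143.4445,50.1391 136.9106,34.3648 121.1363,27.8309 105.3620,34.3648 98.8281,50.1391 105.3620,65.9134 121.1363,72.4473 136.9106,65.9134.

Run 3: power S572 maps to stroke `#008000` (score). The run returns to its start, so emit a `<polygon>` with points (Y-flipped): 269.8984,76.2060 271.0715,87.9347 262.6331,96.1645 250.9375,94.6983 244.7917,84.6401 248.8237,73.5640 259.9972,69.8105.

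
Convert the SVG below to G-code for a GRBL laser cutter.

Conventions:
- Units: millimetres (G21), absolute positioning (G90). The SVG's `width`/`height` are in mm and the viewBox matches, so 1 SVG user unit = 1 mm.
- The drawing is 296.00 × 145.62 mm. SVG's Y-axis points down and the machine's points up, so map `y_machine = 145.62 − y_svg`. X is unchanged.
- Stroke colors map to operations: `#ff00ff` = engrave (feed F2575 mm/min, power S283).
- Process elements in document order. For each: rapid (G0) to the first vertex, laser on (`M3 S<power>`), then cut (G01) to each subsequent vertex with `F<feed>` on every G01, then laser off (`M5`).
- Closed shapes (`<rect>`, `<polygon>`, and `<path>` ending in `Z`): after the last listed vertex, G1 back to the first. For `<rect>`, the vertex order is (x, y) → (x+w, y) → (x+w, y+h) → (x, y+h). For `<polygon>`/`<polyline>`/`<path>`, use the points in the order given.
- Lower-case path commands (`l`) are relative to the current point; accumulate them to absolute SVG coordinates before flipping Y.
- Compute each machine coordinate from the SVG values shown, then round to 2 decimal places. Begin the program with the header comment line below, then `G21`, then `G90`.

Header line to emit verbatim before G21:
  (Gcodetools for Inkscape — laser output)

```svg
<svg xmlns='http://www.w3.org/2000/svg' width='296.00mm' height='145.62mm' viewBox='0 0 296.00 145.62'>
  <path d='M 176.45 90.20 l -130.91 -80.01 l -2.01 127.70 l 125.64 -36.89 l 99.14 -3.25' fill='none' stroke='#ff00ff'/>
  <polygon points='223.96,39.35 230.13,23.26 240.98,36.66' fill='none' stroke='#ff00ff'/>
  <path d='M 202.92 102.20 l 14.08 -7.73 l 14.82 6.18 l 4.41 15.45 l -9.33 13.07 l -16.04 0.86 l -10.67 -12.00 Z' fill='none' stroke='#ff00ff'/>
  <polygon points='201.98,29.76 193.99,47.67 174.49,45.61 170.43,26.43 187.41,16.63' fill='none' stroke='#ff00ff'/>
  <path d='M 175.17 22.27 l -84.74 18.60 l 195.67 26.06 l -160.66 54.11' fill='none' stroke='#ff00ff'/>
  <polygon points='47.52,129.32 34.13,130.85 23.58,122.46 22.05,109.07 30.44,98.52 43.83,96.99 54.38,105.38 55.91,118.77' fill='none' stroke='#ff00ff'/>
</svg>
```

(Gcodetools for Inkscape — laser output)
G21
G90
G0 X176.45 Y55.42
M3 S283
G01 X45.54 Y135.43 F2575
G01 X43.53 Y7.73 F2575
G01 X169.17 Y44.62 F2575
G01 X268.31 Y47.87 F2575
M5
G0 X223.96 Y106.27
M3 S283
G01 X230.13 Y122.36 F2575
G01 X240.98 Y108.96 F2575
G01 X223.96 Y106.27 F2575
M5
G0 X202.92 Y43.42
M3 S283
G01 X217.00 Y51.15 F2575
G01 X231.82 Y44.97 F2575
G01 X236.23 Y29.52 F2575
G01 X226.90 Y16.45 F2575
G01 X210.86 Y15.59 F2575
G01 X200.19 Y27.59 F2575
G01 X202.92 Y43.42 F2575
M5
G0 X201.98 Y115.86
M3 S283
G01 X193.99 Y97.95 F2575
G01 X174.49 Y100.01 F2575
G01 X170.43 Y119.19 F2575
G01 X187.41 Y128.99 F2575
G01 X201.98 Y115.86 F2575
M5
G0 X175.17 Y123.35
M3 S283
G01 X90.43 Y104.75 F2575
G01 X286.10 Y78.69 F2575
G01 X125.44 Y24.58 F2575
M5
G0 X47.52 Y16.30
M3 S283
G01 X34.13 Y14.77 F2575
G01 X23.58 Y23.16 F2575
G01 X22.05 Y36.55 F2575
G01 X30.44 Y47.10 F2575
G01 X43.83 Y48.63 F2575
G01 X54.38 Y40.24 F2575
G01 X55.91 Y26.85 F2575
G01 X47.52 Y16.30 F2575
M5

Since the viewBox matches the mm dimensions, user units are millimetres directly. The only transform is the Y-flip y_m = 145.62 − y_svg.

Shape 1 is a open polyline drawn with `<path>`. Its stroke #ff00ff means engrave at S283, F2575. After flipping Y the toolpath is (176.45,55.42) → (45.54,135.43) → (43.53,7.73) → (169.17,44.62) → (268.31,47.87).

Shape 2 is a regular polygon drawn with `<polygon>`. Its stroke #ff00ff means engrave at S283, F2575. After flipping Y the toolpath is (223.96,106.27) → (230.13,122.36) → (240.98,108.96) → (223.96,106.27), returning to the start.

Shape 3 is a regular polygon drawn with `<path>`. Its stroke #ff00ff means engrave at S283, F2575. After flipping Y the toolpath is (202.92,43.42) → (217.00,51.15) → (231.82,44.97) → (236.23,29.52) → (226.90,16.45) → (210.86,15.59) → (200.19,27.59) → (202.92,43.42), returning to the start.

Shape 4 is a regular polygon drawn with `<polygon>`. Its stroke #ff00ff means engrave at S283, F2575. After flipping Y the toolpath is (201.98,115.86) → (193.99,97.95) → (174.49,100.01) → (170.43,119.19) → (187.41,128.99) → (201.98,115.86), returning to the start.

Shape 5 is a open polyline drawn with `<path>`. Its stroke #ff00ff means engrave at S283, F2575. After flipping Y the toolpath is (175.17,123.35) → (90.43,104.75) → (286.10,78.69) → (125.44,24.58).

Shape 6 is a regular polygon drawn with `<polygon>`. Its stroke #ff00ff means engrave at S283, F2575. After flipping Y the toolpath is (47.52,16.30) → (34.13,14.77) → (23.58,23.16) → (22.05,36.55) → (30.44,47.10) → (43.83,48.63) → (54.38,40.24) → (55.91,26.85) → (47.52,16.30), returning to the start.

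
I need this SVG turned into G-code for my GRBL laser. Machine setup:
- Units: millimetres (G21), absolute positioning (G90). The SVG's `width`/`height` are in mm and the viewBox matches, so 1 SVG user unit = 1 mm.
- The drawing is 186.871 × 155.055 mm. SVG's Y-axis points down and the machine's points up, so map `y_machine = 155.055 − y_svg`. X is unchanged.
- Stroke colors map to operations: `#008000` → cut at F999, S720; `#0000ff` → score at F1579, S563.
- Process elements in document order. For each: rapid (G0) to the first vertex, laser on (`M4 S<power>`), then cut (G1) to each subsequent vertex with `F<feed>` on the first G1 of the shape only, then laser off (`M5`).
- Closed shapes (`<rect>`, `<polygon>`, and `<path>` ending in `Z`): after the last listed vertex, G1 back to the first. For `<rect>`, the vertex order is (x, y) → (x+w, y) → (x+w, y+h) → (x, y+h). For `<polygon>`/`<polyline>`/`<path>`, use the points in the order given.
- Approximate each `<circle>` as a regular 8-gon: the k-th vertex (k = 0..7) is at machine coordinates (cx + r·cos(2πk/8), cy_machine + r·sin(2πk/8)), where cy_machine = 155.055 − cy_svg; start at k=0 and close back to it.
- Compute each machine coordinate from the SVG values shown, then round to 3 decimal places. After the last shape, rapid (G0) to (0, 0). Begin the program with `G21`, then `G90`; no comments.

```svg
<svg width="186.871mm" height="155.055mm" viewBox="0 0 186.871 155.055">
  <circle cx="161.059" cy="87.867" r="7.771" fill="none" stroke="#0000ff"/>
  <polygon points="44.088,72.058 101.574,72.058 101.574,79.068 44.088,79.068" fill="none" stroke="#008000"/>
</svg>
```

G21
G90
G0 X168.830 Y67.188
M4 S563
G1 X166.554 Y72.683 F1579
G1 X161.059 Y74.959
G1 X155.564 Y72.683
G1 X153.288 Y67.188
G1 X155.564 Y61.693
G1 X161.059 Y59.417
G1 X166.554 Y61.693
G1 X168.830 Y67.188
M5
G0 X44.088 Y82.997
M4 S720
G1 X101.574 Y82.997 F999
G1 X101.574 Y75.987
G1 X44.088 Y75.987
G1 X44.088 Y82.997
M5
G0 X0.000 Y0.000

1 u = 1 mm; y_m = 155.055 − y.

[1] `<circle>` circle, #0000ff→score S563 F1579: (168.830,67.188) → (166.554,72.683) → (161.059,74.959) → (155.564,72.683) → (153.288,67.188) → (155.564,61.693) → (161.059,59.417) → (166.554,61.693) → (168.830,67.188) (closed)

[2] `<polygon>` rectangle, #008000→cut S720 F999: (44.088,82.997) → (101.574,82.997) → (101.574,75.987) → (44.088,75.987) → (44.088,82.997) (closed)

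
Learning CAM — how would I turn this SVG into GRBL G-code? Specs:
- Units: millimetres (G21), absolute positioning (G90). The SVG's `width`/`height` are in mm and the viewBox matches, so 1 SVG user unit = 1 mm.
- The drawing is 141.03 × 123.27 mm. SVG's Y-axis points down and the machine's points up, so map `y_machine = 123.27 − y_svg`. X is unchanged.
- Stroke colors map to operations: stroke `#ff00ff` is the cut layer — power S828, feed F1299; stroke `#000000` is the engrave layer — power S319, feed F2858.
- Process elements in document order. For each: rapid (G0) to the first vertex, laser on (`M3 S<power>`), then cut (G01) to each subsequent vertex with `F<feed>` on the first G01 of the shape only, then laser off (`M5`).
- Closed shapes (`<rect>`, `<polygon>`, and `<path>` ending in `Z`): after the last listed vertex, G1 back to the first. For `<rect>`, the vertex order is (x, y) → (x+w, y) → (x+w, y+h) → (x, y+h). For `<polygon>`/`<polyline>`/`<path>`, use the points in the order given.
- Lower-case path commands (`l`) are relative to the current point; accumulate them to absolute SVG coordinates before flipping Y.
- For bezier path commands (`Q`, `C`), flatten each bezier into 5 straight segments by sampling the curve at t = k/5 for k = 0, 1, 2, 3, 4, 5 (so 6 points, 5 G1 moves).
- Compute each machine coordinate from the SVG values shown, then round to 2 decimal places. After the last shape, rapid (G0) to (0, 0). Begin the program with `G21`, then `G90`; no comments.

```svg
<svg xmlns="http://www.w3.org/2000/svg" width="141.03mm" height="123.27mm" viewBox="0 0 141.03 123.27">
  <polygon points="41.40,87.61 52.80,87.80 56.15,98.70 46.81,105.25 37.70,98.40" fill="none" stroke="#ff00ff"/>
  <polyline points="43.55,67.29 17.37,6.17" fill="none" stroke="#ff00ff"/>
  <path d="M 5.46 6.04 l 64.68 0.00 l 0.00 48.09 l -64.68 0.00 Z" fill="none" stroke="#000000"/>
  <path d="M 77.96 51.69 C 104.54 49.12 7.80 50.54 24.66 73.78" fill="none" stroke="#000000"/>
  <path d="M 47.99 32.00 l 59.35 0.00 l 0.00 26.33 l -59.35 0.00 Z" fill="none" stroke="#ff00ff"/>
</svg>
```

viewBox `0 0 141.03 123.27` with mm width/height → 1 unit = 1 mm. Flip: y_m = 123.27 − y_svg.

**Shape 1** — `<polygon>` regular polygon, stroke `#ff00ff` → cut (S828, F1299). Machine vertices: (41.40,35.66) → (52.80,35.47) → (56.15,24.57) → (46.81,18.02) → (37.70,24.87) → (41.40,35.66). Closed: final G1 returns to the first vertex.

**Shape 2** — `<polyline>` line segment, stroke `#ff00ff` → cut (S828, F1299). Machine vertices: (43.55,55.98) → (17.37,117.10). Open path.

**Shape 3** — `<path>` rectangle, stroke `#000000` → engrave (S319, F2858). Machine vertices: (5.46,117.23) → (70.14,117.23) → (70.14,69.14) → (5.46,69.14) → (5.46,117.23). Closed: final G1 returns to the first vertex.

**Shape 4** — `<path>` cubic bezier, stroke `#000000` → engrave (S319, F2858). Control points (SVG): P0=(77.96,51.69), P1=(104.54,49.12), P2=(7.80,50.54), P3=(24.66,73.78); sampled at t=k/5. Machine vertices: (77.96,71.58) → (81.00,72.50) → (65.83,71.61) → (43.79,68.05) → (26.28,60.96) → (24.66,49.49). Open path.

**Shape 5** — `<path>` rectangle, stroke `#ff00ff` → cut (S828, F1299). Machine vertices: (47.99,91.27) → (107.34,91.27) → (107.34,64.94) → (47.99,64.94) → (47.99,91.27). Closed: final G1 returns to the first vertex.

G21
G90
G0 X41.40 Y35.66
M3 S828
G01 X52.80 Y35.47 F1299
G01 X56.15 Y24.57
G01 X46.81 Y18.02
G01 X37.70 Y24.87
G01 X41.40 Y35.66
M5
G0 X43.55 Y55.98
M3 S828
G01 X17.37 Y117.10 F1299
M5
G0 X5.46 Y117.23
M3 S319
G01 X70.14 Y117.23 F2858
G01 X70.14 Y69.14
G01 X5.46 Y69.14
G01 X5.46 Y117.23
M5
G0 X77.96 Y71.58
M3 S319
G01 X81.00 Y72.50 F2858
G01 X65.83 Y71.61
G01 X43.79 Y68.05
G01 X26.28 Y60.96
G01 X24.66 Y49.49
M5
G0 X47.99 Y91.27
M3 S828
G01 X107.34 Y91.27 F1299
G01 X107.34 Y64.94
G01 X47.99 Y64.94
G01 X47.99 Y91.27
M5
G0 X0.00 Y0.00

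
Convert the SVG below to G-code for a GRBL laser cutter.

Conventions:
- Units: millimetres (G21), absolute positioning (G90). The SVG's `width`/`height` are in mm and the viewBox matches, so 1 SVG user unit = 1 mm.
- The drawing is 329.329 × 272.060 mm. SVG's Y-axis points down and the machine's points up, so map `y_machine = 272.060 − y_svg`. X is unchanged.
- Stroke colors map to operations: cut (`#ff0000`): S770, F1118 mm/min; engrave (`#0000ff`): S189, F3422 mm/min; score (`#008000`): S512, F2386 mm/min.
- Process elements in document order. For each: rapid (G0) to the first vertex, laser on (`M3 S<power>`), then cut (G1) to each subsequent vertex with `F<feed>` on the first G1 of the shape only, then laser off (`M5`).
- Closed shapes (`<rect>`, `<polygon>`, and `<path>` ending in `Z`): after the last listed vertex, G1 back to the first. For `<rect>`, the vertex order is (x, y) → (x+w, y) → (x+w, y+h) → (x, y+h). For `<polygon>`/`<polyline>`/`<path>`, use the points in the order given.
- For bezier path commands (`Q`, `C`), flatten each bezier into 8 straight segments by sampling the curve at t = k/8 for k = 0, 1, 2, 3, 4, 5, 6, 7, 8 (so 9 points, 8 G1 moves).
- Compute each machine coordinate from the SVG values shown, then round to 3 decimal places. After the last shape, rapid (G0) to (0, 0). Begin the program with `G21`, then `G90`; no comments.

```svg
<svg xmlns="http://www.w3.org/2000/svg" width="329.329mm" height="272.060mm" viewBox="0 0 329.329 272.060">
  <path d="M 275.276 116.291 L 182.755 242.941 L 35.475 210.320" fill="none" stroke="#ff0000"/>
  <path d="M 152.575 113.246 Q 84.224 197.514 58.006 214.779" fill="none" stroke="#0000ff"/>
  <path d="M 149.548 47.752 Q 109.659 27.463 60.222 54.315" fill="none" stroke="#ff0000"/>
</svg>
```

G21
G90
G0 X275.276 Y155.769
M3 S770
G1 X182.755 Y29.119 F1118
G1 X35.475 Y61.740
M5
G0 X152.575 Y158.814
M3 S189
G1 X136.146 Y138.794 F3422
G1 X121.033 Y120.868
G1 X107.237 Y105.035
G1 X94.757 Y91.297
G1 X83.594 Y79.652
G1 X73.748 Y70.101
G1 X65.219 Y62.644
G1 X58.006 Y57.281
M5
G0 X149.548 Y224.308
M3 S770
G1 X139.427 Y228.644 F1118
G1 X129.007 Y231.506
G1 X118.289 Y232.896
G1 X107.272 Y232.812
G1 X95.957 Y231.255
G1 X84.344 Y228.225
G1 X72.432 Y223.721
G1 X60.222 Y217.745
M5
G0 X0.000 Y0.000

1 u = 1 mm; y_m = 272.060 − y.

[1] `<path>` open polyline, #ff0000→cut S770 F1118: (275.276,155.769) → (182.755,29.119) → (35.475,61.740)

[2] `<path>` quadratic bezier, #0000ff→engrave S189 F3422: (152.575,158.814) → (136.146,138.794) → (121.033,120.868) → (107.237,105.035) → (94.757,91.297) → (83.594,79.652) → (73.748,70.101) → (65.219,62.644) → (58.006,57.281)

[3] `<path>` quadratic bezier, #ff0000→cut S770 F1118: (149.548,224.308) → (139.427,228.644) → (129.007,231.506) → (118.289,232.896) → (107.272,232.812) → (95.957,231.255) → (84.344,228.225) → (72.432,223.721) → (60.222,217.745)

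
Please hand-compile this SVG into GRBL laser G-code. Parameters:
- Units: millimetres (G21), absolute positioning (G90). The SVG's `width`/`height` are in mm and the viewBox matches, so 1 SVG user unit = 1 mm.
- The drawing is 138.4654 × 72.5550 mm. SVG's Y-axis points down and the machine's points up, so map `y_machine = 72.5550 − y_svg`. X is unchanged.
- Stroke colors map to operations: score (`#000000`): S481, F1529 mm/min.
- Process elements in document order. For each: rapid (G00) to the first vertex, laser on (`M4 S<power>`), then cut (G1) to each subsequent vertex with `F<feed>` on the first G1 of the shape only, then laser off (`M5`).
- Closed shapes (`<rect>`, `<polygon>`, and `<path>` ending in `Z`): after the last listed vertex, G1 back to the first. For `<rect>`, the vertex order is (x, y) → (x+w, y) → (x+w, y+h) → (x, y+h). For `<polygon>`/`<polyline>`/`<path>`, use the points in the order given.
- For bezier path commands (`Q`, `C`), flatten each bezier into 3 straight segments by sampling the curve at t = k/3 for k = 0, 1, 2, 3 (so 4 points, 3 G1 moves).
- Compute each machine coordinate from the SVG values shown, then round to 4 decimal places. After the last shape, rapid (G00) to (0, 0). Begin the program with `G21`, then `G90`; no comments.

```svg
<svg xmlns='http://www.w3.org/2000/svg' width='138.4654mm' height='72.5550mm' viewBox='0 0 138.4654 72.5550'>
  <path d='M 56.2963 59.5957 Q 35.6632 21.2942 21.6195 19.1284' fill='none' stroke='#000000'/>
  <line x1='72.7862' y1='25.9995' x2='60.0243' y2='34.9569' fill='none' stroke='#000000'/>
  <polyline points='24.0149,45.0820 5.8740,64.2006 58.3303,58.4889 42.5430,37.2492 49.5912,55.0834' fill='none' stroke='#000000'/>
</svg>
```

1 u = 1 mm; y_m = 72.5550 − y.

[1] `<path>` quadratic bezier, #000000→score S481 F1529: (56.2963,12.9593) → (43.2731,34.4786) → (31.7141,47.9677) → (21.6195,53.4266)

[2] `<line>` line segment, #000000→score S481 F1529: (72.7862,46.5555) → (60.0243,37.5981)

[3] `<polyline>` open polyline, #000000→score S481 F1529: (24.0149,27.4730) → (5.8740,8.3544) → (58.3303,14.0661) → (42.5430,35.3058) → (49.5912,17.4716)

G21
G90
G00 X56.2963 Y12.9593
M4 S481
G1 X43.2731 Y34.4786 F1529
G1 X31.7141 Y47.9677
G1 X21.6195 Y53.4266
M5
G00 X72.7862 Y46.5555
M4 S481
G1 X60.0243 Y37.5981 F1529
M5
G00 X24.0149 Y27.4730
M4 S481
G1 X5.8740 Y8.3544 F1529
G1 X58.3303 Y14.0661
G1 X42.5430 Y35.3058
G1 X49.5912 Y17.4716
M5
G00 X0.0000 Y0.0000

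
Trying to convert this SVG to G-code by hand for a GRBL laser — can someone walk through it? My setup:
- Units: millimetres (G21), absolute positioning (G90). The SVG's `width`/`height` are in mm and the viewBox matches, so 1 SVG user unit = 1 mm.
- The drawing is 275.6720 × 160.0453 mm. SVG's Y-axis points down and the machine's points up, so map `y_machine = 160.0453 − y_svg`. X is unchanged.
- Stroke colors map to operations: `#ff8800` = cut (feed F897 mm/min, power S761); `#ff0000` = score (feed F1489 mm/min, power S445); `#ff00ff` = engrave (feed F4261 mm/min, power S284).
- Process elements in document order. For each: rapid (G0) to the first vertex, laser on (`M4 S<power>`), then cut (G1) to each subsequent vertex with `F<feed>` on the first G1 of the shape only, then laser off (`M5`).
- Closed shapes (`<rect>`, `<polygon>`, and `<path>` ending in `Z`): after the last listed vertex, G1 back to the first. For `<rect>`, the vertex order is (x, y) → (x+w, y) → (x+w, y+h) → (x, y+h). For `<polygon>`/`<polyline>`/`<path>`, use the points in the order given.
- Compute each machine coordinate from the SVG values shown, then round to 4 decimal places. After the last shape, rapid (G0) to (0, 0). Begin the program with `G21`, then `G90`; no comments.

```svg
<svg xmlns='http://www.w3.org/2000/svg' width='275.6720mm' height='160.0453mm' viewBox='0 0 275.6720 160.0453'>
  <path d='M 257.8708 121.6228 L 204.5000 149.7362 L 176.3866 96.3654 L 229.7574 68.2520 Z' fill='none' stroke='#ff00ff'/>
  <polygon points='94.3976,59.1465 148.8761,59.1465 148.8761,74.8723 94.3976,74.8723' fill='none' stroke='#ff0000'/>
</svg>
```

G21
G90
G0 X257.8708 Y38.4225
M4 S284
G1 X204.5000 Y10.3091 F4261
G1 X176.3866 Y63.6799
G1 X229.7574 Y91.7933
G1 X257.8708 Y38.4225
M5
G0 X94.3976 Y100.8988
M4 S445
G1 X148.8761 Y100.8988 F1489
G1 X148.8761 Y85.1730
G1 X94.3976 Y85.1730
G1 X94.3976 Y100.8988
M5
G0 X0.0000 Y0.0000

viewBox `0 0 275.6720 160.0453` with mm width/height → 1 unit = 1 mm. Flip: y_m = 160.0453 − y_svg.

**Shape 1** — `<path>` regular polygon, stroke `#ff00ff` → engrave (S284, F4261). Machine vertices: (257.8708,38.4225) → (204.5000,10.3091) → (176.3866,63.6799) → (229.7574,91.7933) → (257.8708,38.4225). Closed: final G1 returns to the first vertex.

**Shape 2** — `<polygon>` rectangle, stroke `#ff0000` → score (S445, F1489). Machine vertices: (94.3976,100.8988) → (148.8761,100.8988) → (148.8761,85.1730) → (94.3976,85.1730) → (94.3976,100.8988). Closed: final G1 returns to the first vertex.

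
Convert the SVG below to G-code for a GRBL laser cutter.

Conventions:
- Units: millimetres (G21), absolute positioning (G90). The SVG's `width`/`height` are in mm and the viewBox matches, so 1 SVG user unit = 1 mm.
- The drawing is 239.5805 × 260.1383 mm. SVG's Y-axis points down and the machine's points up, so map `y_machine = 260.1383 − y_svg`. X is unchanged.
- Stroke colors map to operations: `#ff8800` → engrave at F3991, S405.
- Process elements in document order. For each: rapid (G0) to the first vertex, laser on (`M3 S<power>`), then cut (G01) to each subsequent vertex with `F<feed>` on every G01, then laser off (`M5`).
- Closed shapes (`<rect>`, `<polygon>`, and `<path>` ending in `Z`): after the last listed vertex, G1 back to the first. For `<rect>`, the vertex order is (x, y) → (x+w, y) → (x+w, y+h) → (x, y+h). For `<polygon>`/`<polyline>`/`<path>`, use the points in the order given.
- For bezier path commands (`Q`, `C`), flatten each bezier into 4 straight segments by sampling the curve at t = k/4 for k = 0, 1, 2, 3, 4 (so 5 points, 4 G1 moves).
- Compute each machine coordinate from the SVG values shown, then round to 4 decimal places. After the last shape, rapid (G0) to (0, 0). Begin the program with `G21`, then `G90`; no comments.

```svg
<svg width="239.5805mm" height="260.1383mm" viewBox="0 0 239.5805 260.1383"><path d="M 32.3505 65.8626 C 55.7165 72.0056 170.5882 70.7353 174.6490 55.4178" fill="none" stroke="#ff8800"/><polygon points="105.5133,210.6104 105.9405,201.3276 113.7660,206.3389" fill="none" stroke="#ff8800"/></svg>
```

G21
G90
G0 X32.3505 Y194.2757
M3 S405
G01 X63.8711 Y191.1621 F3991
G01 X110.7392 Y191.4504 F3991
G01 X153.9876 Y195.7626 F3991
G01 X174.6490 Y204.7205 F3991
M5
G0 X105.5133 Y49.5279
M3 S405
G01 X105.9405 Y58.8107 F3991
G01 X113.7660 Y53.7994 F3991
G01 X105.5133 Y49.5279 F3991
M5
G0 X0.0000 Y0.0000

1 u = 1 mm; y_m = 260.1383 − y.

[1] `<path>` cubic bezier, #ff8800→engrave S405 F3991: (32.3505,194.2757) → (63.8711,191.1621) → (110.7392,191.4504) → (153.9876,195.7626) → (174.6490,204.7205)

[2] `<polygon>` regular polygon, #ff8800→engrave S405 F3991: (105.5133,49.5279) → (105.9405,58.8107) → (113.7660,53.7994) → (105.5133,49.5279) (closed)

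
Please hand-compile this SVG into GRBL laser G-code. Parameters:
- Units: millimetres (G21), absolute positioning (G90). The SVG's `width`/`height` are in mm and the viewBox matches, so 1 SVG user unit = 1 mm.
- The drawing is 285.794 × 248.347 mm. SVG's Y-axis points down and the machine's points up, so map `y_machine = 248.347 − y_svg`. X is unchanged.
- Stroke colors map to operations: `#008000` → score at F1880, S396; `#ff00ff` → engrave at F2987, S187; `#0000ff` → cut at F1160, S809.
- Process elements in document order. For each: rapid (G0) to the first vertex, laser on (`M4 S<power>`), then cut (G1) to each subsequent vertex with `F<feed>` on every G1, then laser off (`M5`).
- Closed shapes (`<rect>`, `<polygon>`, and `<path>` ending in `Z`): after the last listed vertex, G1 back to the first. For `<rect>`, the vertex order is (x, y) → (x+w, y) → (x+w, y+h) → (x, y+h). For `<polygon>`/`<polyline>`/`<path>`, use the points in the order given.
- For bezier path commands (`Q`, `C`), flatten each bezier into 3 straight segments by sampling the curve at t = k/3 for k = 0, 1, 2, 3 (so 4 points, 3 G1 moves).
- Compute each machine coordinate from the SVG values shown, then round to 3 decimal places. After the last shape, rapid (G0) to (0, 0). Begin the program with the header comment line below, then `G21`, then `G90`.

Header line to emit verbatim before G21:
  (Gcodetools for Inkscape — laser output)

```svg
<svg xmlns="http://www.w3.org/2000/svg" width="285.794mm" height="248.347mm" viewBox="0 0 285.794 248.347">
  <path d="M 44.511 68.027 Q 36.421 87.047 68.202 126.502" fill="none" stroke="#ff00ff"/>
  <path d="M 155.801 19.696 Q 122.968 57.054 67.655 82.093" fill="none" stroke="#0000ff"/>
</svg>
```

viewBox `0 0 285.794 248.347` with mm width/height → 1 unit = 1 mm. Flip: y_m = 248.347 − y_svg.

**Shape 1** — `<path>` quadratic bezier, stroke `#ff00ff` → engrave (S187, F2987). Control points (SVG): P0=(44.511,68.027), P1=(36.421,87.047), P2=(68.202,126.502); sampled at t=k/3. Machine vertices: (44.511,180.320) → (43.548,165.369) → (51.445,145.878) → (68.202,121.845). Open path.

**Shape 2** — `<path>` quadratic bezier, stroke `#0000ff` → cut (S809, F1160). Control points (SVG): P0=(155.801,19.696), P1=(122.968,57.054), P2=(67.655,82.093); sampled at t=k/3. Machine vertices: (155.801,228.651) → (131.415,205.114) → (102.033,184.315) → (67.655,166.254). Open path.

(Gcodetools for Inkscape — laser output)
G21
G90
G0 X44.511 Y180.320
M4 S187
G1 X43.548 Y165.369 F2987
G1 X51.445 Y145.878 F2987
G1 X68.202 Y121.845 F2987
M5
G0 X155.801 Y228.651
M4 S809
G1 X131.415 Y205.114 F1160
G1 X102.033 Y184.315 F1160
G1 X67.655 Y166.254 F1160
M5
G0 X0.000 Y0.000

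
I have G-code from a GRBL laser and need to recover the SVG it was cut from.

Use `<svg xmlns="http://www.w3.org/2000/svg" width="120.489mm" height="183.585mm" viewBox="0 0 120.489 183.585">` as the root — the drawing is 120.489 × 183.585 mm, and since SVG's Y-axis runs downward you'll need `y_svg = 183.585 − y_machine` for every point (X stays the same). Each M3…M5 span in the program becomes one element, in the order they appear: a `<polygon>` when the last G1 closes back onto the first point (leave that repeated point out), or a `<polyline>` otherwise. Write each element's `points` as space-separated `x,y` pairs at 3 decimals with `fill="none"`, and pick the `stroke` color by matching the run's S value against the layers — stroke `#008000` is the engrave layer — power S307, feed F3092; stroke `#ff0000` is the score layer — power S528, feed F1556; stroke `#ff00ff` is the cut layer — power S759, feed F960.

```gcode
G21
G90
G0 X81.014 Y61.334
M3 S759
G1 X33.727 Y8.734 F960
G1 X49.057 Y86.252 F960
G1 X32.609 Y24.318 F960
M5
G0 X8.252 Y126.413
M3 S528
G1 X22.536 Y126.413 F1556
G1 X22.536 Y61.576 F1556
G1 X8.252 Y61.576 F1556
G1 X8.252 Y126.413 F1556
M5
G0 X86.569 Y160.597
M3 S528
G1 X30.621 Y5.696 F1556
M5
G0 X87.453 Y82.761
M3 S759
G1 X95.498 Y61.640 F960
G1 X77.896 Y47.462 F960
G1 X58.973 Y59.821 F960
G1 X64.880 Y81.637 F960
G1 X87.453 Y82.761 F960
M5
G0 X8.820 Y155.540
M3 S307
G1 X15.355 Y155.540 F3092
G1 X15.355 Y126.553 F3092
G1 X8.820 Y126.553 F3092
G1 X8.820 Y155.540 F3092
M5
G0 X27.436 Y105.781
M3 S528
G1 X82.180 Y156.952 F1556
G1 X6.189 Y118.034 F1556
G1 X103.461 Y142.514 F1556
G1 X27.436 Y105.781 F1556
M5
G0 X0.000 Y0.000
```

y_svg = 183.585 − y_m.

[1] S759→`#ff00ff` (cut); open run; points: 81.014,122.251 33.727,174.851 49.057,97.333 32.609,159.267

[2] S528→`#ff0000` (score); closed run; points: 8.252,57.172 22.536,57.172 22.536,122.009 8.252,122.009

[3] S528→`#ff0000` (score); open run; points: 86.569,22.988 30.621,177.889

[4] S759→`#ff00ff` (cut); closed run; points: 87.453,100.824 95.498,121.945 77.896,136.123 58.973,123.764 64.880,101.948

[5] S307→`#008000` (engrave); closed run; points: 8.820,28.045 15.355,28.045 15.355,57.032 8.820,57.032

[6] S528→`#ff0000` (score); closed run; points: 27.436,77.804 82.180,26.633 6.189,65.551 103.461,41.071

<svg xmlns="http://www.w3.org/2000/svg" width="120.489mm" height="183.585mm" viewBox="0 0 120.489 183.585">
  <polyline points="81.014,122.251 33.727,174.851 49.057,97.333 32.609,159.267" fill="none" stroke="#ff00ff"/>
  <polygon points="8.252,57.172 22.536,57.172 22.536,122.009 8.252,122.009" fill="none" stroke="#ff0000"/>
  <polyline points="86.569,22.988 30.621,177.889" fill="none" stroke="#ff0000"/>
  <polygon points="87.453,100.824 95.498,121.945 77.896,136.123 58.973,123.764 64.880,101.948" fill="none" stroke="#ff00ff"/>
  <polygon points="8.820,28.045 15.355,28.045 15.355,57.032 8.820,57.032" fill="none" stroke="#008000"/>
  <polygon points="27.436,77.804 82.180,26.633 6.189,65.551 103.461,41.071" fill="none" stroke="#ff0000"/>
</svg>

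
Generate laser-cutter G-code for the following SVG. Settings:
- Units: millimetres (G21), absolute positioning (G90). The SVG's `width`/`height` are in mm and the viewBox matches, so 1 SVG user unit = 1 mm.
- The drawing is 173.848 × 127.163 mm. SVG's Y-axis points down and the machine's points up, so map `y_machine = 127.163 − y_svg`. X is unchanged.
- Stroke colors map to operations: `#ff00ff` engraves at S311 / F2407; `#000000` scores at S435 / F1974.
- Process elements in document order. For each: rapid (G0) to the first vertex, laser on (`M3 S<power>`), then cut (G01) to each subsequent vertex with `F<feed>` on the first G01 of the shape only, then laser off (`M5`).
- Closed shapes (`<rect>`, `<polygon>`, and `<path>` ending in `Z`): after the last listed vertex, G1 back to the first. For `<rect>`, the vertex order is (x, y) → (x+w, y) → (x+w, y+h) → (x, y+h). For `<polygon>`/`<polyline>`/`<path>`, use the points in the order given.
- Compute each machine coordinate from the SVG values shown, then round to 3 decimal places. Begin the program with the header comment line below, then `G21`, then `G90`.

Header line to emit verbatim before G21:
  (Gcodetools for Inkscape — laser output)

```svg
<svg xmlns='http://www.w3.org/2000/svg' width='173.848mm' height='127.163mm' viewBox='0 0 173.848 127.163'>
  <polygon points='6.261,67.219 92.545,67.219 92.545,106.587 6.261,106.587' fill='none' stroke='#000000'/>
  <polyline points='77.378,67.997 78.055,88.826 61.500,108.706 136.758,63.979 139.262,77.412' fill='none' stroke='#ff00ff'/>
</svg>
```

viewBox `0 0 173.848 127.163` with mm width/height → 1 unit = 1 mm. Flip: y_m = 127.163 − y_svg.

**Shape 1** — `<polygon>` rectangle, stroke `#000000` → score (S435, F1974). Machine vertices: (6.261,59.944) → (92.545,59.944) → (92.545,20.576) → (6.261,20.576) → (6.261,59.944). Closed: final G1 returns to the first vertex.

**Shape 2** — `<polyline>` open polyline, stroke `#ff00ff` → engrave (S311, F2407). Machine vertices: (77.378,59.166) → (78.055,38.337) → (61.500,18.457) → (136.758,63.184) → (139.262,49.751). Open path.

(Gcodetools for Inkscape — laser output)
G21
G90
G0 X6.261 Y59.944
M3 S435
G01 X92.545 Y59.944 F1974
G01 X92.545 Y20.576
G01 X6.261 Y20.576
G01 X6.261 Y59.944
M5
G0 X77.378 Y59.166
M3 S311
G01 X78.055 Y38.337 F2407
G01 X61.500 Y18.457
G01 X136.758 Y63.184
G01 X139.262 Y49.751
M5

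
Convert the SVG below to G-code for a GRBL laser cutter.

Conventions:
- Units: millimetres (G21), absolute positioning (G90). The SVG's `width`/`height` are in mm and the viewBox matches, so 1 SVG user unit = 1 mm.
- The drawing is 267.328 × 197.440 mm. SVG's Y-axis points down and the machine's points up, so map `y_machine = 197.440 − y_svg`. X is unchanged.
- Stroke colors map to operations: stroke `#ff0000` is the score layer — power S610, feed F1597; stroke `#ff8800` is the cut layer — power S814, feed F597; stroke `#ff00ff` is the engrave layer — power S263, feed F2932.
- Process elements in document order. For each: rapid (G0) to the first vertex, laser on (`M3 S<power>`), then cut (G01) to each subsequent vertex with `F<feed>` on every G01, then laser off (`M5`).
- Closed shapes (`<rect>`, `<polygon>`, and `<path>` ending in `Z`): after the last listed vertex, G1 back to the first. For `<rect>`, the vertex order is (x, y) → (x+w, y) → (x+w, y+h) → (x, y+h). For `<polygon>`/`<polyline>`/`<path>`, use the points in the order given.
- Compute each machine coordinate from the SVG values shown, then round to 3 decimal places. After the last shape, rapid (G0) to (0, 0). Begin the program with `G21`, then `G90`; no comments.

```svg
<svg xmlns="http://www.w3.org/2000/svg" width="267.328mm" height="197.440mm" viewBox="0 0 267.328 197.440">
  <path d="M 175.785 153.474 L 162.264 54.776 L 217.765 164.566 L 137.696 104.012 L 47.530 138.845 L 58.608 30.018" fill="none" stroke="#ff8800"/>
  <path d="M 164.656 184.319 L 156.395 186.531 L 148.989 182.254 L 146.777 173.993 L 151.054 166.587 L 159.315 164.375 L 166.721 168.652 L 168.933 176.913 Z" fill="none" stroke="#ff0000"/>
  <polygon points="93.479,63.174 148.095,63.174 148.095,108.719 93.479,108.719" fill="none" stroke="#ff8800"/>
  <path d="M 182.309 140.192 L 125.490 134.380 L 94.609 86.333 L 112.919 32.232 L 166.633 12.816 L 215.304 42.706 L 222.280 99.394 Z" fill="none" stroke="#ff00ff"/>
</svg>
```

Since the viewBox matches the mm dimensions, user units are millimetres directly. The only transform is the Y-flip y_m = 197.440 − y_svg.

Shape 1 is a open polyline drawn with `<path>`. Its stroke #ff8800 means cut at S814, F597. After flipping Y the toolpath is (175.785,43.966) → (162.264,142.664) → (217.765,32.874) → (137.696,93.428) → (47.530,58.595) → (58.608,167.422).

Shape 2 is a regular polygon drawn with `<path>`. Its stroke #ff0000 means score at S610, F1597. After flipping Y the toolpath is (164.656,13.121) → (156.395,10.909) → (148.989,15.186) → (146.777,23.447) → (151.054,30.853) → (159.315,33.065) → (166.721,28.788) → (168.933,20.527) → (164.656,13.121), returning to the start.

Shape 3 is a rectangle drawn with `<polygon>`. Its stroke #ff8800 means cut at S814, F597. After flipping Y the toolpath is (93.479,134.266) → (148.095,134.266) → (148.095,88.721) → (93.479,88.721) → (93.479,134.266), returning to the start.

Shape 4 is a regular polygon drawn with `<path>`. Its stroke #ff00ff means engrave at S263, F2932. After flipping Y the toolpath is (182.309,57.248) → (125.490,63.060) → (94.609,111.107) → (112.919,165.208) → (166.633,184.624) → (215.304,154.734) → (222.280,98.046) → (182.309,57.248), returning to the start.

G21
G90
G0 X175.785 Y43.966
M3 S814
G01 X162.264 Y142.664 F597
G01 X217.765 Y32.874 F597
G01 X137.696 Y93.428 F597
G01 X47.530 Y58.595 F597
G01 X58.608 Y167.422 F597
M5
G0 X164.656 Y13.121
M3 S610
G01 X156.395 Y10.909 F1597
G01 X148.989 Y15.186 F1597
G01 X146.777 Y23.447 F1597
G01 X151.054 Y30.853 F1597
G01 X159.315 Y33.065 F1597
G01 X166.721 Y28.788 F1597
G01 X168.933 Y20.527 F1597
G01 X164.656 Y13.121 F1597
M5
G0 X93.479 Y134.266
M3 S814
G01 X148.095 Y134.266 F597
G01 X148.095 Y88.721 F597
G01 X93.479 Y88.721 F597
G01 X93.479 Y134.266 F597
M5
G0 X182.309 Y57.248
M3 S263
G01 X125.490 Y63.060 F2932
G01 X94.609 Y111.107 F2932
G01 X112.919 Y165.208 F2932
G01 X166.633 Y184.624 F2932
G01 X215.304 Y154.734 F2932
G01 X222.280 Y98.046 F2932
G01 X182.309 Y57.248 F2932
M5
G0 X0.000 Y0.000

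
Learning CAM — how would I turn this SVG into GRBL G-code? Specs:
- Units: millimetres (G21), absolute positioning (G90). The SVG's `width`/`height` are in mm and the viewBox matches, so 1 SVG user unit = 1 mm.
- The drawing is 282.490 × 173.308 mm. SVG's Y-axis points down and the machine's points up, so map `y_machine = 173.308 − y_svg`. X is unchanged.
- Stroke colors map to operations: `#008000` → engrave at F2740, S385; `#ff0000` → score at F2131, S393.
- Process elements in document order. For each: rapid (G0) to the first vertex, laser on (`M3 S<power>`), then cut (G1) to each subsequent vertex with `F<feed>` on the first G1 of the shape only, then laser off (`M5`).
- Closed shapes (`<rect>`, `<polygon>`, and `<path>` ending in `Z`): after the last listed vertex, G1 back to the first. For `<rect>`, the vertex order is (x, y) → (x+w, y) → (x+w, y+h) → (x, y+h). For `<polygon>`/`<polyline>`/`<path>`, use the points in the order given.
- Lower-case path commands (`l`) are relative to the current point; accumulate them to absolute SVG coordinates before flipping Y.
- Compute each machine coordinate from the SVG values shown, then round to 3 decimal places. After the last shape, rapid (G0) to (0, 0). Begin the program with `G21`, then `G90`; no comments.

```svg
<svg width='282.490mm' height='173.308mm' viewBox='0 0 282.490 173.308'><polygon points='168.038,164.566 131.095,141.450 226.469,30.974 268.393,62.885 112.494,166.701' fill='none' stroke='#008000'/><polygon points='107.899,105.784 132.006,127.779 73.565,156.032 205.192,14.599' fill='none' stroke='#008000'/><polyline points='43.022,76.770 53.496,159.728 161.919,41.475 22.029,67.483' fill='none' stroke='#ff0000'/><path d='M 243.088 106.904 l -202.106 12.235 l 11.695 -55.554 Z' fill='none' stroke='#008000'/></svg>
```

G21
G90
G0 X168.038 Y8.742
M3 S385
G1 X131.095 Y31.858 F2740
G1 X226.469 Y142.334
G1 X268.393 Y110.423
G1 X112.494 Y6.607
G1 X168.038 Y8.742
M5
G0 X107.899 Y67.524
M3 S385
G1 X132.006 Y45.529 F2740
G1 X73.565 Y17.276
G1 X205.192 Y158.709
G1 X107.899 Y67.524
M5
G0 X43.022 Y96.538
M3 S393
G1 X53.496 Y13.580 F2131
G1 X161.919 Y131.833
G1 X22.029 Y105.825
M5
G0 X243.088 Y66.404
M3 S385
G1 X40.982 Y54.169 F2740
G1 X52.677 Y109.723
G1 X243.088 Y66.404
M5
G0 X0.000 Y0.000

viewBox `0 0 282.490 173.308` with mm width/height → 1 unit = 1 mm. Flip: y_m = 173.308 − y_svg.

**Shape 1** — `<polygon>` closed polygon, stroke `#008000` → engrave (S385, F2740). Machine vertices: (168.038,8.742) → (131.095,31.858) → (226.469,142.334) → (268.393,110.423) → (112.494,6.607) → (168.038,8.742). Closed: final G1 returns to the first vertex.

**Shape 2** — `<polygon>` closed polygon, stroke `#008000` → engrave (S385, F2740). Machine vertices: (107.899,67.524) → (132.006,45.529) → (73.565,17.276) → (205.192,158.709) → (107.899,67.524). Closed: final G1 returns to the first vertex.

**Shape 3** — `<polyline>` open polyline, stroke `#ff0000` → score (S393, F2131). Machine vertices: (43.022,96.538) → (53.496,13.580) → (161.919,131.833) → (22.029,105.825). Open path.

**Shape 4** — `<path>` closed polygon, stroke `#008000` → engrave (S385, F2740). Machine vertices: (243.088,66.404) → (40.982,54.169) → (52.677,109.723) → (243.088,66.404). Closed: final G1 returns to the first vertex.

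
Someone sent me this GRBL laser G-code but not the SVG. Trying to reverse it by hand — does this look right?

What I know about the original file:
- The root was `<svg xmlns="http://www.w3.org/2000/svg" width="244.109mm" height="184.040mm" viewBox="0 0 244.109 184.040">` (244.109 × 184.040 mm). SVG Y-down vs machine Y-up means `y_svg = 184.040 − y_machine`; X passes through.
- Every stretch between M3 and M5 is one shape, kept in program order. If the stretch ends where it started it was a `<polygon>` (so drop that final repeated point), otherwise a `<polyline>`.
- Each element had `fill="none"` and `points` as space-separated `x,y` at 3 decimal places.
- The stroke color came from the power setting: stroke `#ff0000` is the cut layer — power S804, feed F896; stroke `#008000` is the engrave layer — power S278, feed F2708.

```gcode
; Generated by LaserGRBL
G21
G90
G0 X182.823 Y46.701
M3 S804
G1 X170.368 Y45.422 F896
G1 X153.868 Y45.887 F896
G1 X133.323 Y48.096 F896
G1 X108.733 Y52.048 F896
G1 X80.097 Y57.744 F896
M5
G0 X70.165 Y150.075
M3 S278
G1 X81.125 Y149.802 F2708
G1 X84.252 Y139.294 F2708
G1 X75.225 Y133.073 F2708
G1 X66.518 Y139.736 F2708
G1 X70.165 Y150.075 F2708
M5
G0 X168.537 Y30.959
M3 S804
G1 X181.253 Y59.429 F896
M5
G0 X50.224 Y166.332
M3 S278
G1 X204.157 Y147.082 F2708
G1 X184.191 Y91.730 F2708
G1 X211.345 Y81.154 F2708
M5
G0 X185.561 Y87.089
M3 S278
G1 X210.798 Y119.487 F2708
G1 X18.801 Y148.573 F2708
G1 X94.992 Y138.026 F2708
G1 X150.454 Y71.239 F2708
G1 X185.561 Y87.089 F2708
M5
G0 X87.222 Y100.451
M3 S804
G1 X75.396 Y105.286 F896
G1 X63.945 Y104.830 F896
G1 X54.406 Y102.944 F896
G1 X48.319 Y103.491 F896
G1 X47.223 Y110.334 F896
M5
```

<svg xmlns="http://www.w3.org/2000/svg" width="244.109mm" height="184.040mm" viewBox="0 0 244.109 184.040">
  <polyline points="182.823,137.339 170.368,138.618 153.868,138.153 133.323,135.944 108.733,131.992 80.097,126.296" fill="none" stroke="#ff0000"/>
  <polygon points="70.165,33.965 81.125,34.238 84.252,44.746 75.225,50.967 66.518,44.304" fill="none" stroke="#008000"/>
  <polyline points="168.537,153.081 181.253,124.611" fill="none" stroke="#ff0000"/>
  <polyline points="50.224,17.708 204.157,36.958 184.191,92.310 211.345,102.886" fill="none" stroke="#008000"/>
  <polygon points="185.561,96.951 210.798,64.553 18.801,35.467 94.992,46.014 150.454,112.801" fill="none" stroke="#008000"/>
  <polyline points="87.222,83.589 75.396,78.754 63.945,79.210 54.406,81.096 48.319,80.549 47.223,73.706" fill="none" stroke="#ff0000"/>
</svg>

y_svg = 184.040 − y_m.

[1] S804→`#ff0000` (cut); open run; points: 182.823,137.339 170.368,138.618 153.868,138.153 133.323,135.944 108.733,131.992 80.097,126.296

[2] S278→`#008000` (engrave); closed run; points: 70.165,33.965 81.125,34.238 84.252,44.746 75.225,50.967 66.518,44.304

[3] S804→`#ff0000` (cut); open run; points: 168.537,153.081 181.253,124.611

[4] S278→`#008000` (engrave); open run; points: 50.224,17.708 204.157,36.958 184.191,92.310 211.345,102.886

[5] S278→`#008000` (engrave); closed run; points: 185.561,96.951 210.798,64.553 18.801,35.467 94.992,46.014 150.454,112.801

[6] S804→`#ff0000` (cut); open run; points: 87.222,83.589 75.396,78.754 63.945,79.210 54.406,81.096 48.319,80.549 47.223,73.706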